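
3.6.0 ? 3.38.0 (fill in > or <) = <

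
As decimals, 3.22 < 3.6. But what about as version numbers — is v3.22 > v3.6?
True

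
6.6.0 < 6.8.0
True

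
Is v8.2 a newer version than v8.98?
No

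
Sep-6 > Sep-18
False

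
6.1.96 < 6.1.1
False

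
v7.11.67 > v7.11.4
True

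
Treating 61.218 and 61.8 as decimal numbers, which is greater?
61.8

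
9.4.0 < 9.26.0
True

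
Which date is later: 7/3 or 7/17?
7/17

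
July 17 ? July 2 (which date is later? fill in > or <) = >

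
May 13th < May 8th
False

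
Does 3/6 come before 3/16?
Yes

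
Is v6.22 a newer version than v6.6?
Yes. Version numbers are compared segment by segment as integers, not as decimals: minor version 22 > 6, so v6.22 > v6.6 (even though the decimal 6.22 < 6.6).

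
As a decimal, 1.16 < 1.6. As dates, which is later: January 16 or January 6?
January 16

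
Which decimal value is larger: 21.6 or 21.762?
21.762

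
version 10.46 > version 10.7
True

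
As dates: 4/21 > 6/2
False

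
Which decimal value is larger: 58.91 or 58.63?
58.91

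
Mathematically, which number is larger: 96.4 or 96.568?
96.568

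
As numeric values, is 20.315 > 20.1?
True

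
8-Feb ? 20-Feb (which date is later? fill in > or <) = <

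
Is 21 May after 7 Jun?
No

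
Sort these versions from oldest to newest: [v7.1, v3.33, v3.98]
[v3.33, v3.98, v7.1]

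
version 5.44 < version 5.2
False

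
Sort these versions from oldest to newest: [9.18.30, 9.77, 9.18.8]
[9.18.8, 9.18.30, 9.77]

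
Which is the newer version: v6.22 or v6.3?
v6.22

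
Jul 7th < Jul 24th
True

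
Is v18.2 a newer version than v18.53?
No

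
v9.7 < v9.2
False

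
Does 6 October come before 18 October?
Yes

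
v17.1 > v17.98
False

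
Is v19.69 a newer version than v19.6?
Yes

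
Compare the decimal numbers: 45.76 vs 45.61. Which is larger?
45.76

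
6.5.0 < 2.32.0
False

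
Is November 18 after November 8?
Yes. Day 18 comes after day 8 in November — this is a date comparison, not a decimal one (the decimal 11.18 would be smaller than 11.8).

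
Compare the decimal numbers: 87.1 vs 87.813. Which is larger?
87.813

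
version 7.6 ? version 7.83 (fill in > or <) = <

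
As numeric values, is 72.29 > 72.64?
False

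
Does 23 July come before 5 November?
Yes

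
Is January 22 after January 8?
Yes. Day 22 comes after day 8 in January — this is a date comparison, not a decimal one (the decimal 1.22 would be smaller than 1.8).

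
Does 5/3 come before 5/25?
Yes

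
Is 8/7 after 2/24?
Yes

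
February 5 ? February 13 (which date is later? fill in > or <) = <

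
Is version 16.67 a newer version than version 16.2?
Yes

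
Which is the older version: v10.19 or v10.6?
v10.6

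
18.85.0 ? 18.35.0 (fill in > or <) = >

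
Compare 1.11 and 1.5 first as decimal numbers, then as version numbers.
As decimals: 1.11 < 1.5. As versions: v1.11 > v1.5 (minor version 11 > 5).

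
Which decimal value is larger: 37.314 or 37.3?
37.314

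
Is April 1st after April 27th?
No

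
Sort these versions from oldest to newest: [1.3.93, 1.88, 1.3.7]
[1.3.7, 1.3.93, 1.88]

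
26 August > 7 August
True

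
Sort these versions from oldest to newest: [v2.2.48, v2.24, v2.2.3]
[v2.2.3, v2.2.48, v2.24]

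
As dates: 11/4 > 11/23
False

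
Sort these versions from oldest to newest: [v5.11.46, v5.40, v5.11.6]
[v5.11.6, v5.11.46, v5.40]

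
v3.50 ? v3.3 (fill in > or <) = >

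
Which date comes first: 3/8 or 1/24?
1/24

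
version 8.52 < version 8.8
False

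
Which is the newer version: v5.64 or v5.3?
v5.64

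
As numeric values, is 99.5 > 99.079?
True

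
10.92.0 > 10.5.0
True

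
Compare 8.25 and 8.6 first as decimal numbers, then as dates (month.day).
As decimals: 8.25 < 8.6. As dates: 8/25 is later than 8/6 (day 25 > day 6).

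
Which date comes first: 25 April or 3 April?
3 April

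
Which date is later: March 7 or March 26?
March 26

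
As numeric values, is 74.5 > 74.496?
True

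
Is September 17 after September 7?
Yes. Day 17 comes after day 7 in September — this is a date comparison, not a decimal one (the decimal 9.17 would be smaller than 9.7).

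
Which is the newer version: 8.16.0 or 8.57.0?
8.57.0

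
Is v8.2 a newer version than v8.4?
No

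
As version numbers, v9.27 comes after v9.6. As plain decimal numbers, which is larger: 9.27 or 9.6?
9.6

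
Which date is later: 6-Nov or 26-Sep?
6-Nov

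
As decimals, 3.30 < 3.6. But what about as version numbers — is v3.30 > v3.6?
True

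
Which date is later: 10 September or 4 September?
10 September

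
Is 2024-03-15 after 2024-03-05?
Yes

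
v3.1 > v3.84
False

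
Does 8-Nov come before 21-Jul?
No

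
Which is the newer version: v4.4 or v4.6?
v4.6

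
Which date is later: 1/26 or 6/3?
6/3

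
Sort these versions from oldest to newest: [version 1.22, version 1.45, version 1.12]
[version 1.12, version 1.22, version 1.45]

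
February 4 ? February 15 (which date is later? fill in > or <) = <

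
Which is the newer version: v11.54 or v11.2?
v11.54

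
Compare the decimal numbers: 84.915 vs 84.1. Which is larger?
84.915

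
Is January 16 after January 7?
Yes. Day 16 comes after day 7 in January — this is a date comparison, not a decimal one (the decimal 1.16 would be smaller than 1.7).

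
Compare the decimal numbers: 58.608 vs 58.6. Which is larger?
58.608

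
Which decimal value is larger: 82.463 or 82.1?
82.463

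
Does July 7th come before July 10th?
Yes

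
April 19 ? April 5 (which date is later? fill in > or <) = >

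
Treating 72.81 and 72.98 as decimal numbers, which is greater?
72.98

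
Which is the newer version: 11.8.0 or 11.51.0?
11.51.0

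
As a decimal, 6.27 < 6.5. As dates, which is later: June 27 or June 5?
June 27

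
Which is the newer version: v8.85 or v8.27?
v8.85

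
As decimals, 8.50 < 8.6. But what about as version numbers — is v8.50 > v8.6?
True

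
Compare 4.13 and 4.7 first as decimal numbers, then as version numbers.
As decimals: 4.13 < 4.7. As versions: v4.13 > v4.7 (minor version 13 > 7).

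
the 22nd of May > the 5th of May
True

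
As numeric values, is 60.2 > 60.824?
False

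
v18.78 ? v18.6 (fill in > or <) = >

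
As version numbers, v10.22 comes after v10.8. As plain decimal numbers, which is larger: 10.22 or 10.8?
10.8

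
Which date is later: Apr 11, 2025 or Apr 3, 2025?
Apr 11, 2025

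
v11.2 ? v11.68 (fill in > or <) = <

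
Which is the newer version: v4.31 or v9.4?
v9.4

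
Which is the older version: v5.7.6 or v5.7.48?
v5.7.6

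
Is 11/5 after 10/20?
Yes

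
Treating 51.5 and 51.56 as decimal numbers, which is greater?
51.56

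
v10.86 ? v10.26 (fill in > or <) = >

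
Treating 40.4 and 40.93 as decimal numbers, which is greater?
40.93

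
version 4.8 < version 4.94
True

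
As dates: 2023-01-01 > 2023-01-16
False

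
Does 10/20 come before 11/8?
Yes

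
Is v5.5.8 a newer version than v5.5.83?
No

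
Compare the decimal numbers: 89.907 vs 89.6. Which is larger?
89.907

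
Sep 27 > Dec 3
False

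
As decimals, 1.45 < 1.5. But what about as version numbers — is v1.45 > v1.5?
True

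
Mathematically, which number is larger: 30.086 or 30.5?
30.5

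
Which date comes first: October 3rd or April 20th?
April 20th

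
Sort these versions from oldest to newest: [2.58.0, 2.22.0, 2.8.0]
[2.8.0, 2.22.0, 2.58.0]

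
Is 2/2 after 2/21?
No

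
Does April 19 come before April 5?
No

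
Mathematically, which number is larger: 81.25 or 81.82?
81.82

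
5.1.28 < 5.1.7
False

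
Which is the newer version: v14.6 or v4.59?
v14.6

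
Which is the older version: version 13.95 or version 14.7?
version 13.95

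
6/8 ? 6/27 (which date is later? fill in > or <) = <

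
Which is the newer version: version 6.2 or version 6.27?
version 6.27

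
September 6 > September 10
False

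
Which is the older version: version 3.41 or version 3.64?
version 3.41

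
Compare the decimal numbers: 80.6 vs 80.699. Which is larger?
80.699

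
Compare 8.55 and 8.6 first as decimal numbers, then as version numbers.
As decimals: 8.55 < 8.6. As versions: v8.55 > v8.6 (minor version 55 > 6).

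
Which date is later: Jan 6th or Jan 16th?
Jan 16th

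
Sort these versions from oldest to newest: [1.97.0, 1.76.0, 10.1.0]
[1.76.0, 1.97.0, 10.1.0]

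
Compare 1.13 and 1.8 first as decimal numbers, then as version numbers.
As decimals: 1.13 < 1.8. As versions: v1.13 > v1.8 (minor version 13 > 8).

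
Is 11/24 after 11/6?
Yes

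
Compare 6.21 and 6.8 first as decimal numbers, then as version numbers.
As decimals: 6.21 < 6.8. As versions: v6.21 > v6.8 (minor version 21 > 8).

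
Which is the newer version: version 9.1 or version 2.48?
version 9.1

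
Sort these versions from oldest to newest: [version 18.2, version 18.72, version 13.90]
[version 13.90, version 18.2, version 18.72]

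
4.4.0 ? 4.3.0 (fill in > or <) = >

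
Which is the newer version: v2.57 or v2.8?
v2.57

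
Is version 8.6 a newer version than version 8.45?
No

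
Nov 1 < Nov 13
True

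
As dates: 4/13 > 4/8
True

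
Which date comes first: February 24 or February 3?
February 3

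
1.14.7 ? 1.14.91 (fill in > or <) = <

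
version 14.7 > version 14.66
False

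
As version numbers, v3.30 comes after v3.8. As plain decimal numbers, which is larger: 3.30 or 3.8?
3.8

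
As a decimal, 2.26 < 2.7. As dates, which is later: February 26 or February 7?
February 26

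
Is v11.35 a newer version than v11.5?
Yes. Version numbers are compared segment by segment as integers, not as decimals: minor version 35 > 5, so v11.35 > v11.5 (even though the decimal 11.35 < 11.5).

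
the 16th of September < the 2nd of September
False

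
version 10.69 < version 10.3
False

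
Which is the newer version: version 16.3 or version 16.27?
version 16.27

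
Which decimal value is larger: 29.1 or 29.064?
29.1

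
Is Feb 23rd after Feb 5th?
Yes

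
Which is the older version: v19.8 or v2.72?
v2.72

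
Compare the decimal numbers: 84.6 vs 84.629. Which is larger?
84.629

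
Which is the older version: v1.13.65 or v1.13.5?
v1.13.5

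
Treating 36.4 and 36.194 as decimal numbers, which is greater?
36.4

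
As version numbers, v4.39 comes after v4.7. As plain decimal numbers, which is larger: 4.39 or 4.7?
4.7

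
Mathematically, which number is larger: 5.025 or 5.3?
5.3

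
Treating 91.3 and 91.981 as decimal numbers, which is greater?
91.981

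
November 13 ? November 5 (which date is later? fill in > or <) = >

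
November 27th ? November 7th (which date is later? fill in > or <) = >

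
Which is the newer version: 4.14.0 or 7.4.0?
7.4.0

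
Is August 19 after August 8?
Yes. Day 19 comes after day 8 in August — this is a date comparison, not a decimal one (the decimal 8.19 would be smaller than 8.8).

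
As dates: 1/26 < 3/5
True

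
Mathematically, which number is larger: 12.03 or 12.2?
12.2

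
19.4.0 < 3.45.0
False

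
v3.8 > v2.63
True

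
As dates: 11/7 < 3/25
False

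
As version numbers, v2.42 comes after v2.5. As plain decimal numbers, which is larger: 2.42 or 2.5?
2.5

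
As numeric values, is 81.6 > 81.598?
True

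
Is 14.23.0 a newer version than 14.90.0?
No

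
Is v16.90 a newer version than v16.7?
Yes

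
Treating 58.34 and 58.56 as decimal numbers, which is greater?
58.56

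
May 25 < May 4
False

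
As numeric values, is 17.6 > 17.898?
False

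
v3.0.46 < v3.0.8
False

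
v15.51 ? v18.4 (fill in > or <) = <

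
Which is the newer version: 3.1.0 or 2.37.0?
3.1.0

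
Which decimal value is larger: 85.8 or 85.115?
85.8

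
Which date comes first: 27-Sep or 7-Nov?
27-Sep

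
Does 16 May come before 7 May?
No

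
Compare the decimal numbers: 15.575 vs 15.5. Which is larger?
15.575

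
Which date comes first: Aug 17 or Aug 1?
Aug 1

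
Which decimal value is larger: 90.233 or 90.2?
90.233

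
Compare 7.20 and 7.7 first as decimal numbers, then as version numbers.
As decimals: 7.20 < 7.7. As versions: v7.20 > v7.7 (minor version 20 > 7).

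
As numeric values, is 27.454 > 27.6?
False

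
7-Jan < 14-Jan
True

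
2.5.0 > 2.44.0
False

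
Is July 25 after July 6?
Yes. Day 25 comes after day 6 in July — this is a date comparison, not a decimal one (the decimal 7.25 would be smaller than 7.6).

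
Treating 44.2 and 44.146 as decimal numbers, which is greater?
44.2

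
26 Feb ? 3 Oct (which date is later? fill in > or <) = <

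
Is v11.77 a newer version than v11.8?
Yes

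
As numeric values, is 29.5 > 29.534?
False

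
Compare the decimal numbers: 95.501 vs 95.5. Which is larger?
95.501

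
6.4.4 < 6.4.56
True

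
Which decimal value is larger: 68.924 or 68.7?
68.924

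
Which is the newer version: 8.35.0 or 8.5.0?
8.35.0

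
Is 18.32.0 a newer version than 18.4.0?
Yes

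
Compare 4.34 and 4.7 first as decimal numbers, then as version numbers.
As decimals: 4.34 < 4.7. As versions: v4.34 > v4.7 (minor version 34 > 7).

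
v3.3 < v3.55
True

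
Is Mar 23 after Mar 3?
Yes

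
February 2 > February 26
False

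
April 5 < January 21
False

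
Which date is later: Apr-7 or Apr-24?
Apr-24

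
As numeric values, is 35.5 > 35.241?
True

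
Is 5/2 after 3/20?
Yes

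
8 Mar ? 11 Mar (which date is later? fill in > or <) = <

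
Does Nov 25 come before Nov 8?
No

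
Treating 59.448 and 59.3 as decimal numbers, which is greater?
59.448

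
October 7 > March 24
True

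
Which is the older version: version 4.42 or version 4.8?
version 4.8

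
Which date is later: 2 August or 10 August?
10 August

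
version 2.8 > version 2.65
False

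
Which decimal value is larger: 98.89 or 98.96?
98.96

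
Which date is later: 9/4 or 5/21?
9/4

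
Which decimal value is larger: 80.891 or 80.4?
80.891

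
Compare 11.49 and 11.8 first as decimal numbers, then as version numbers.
As decimals: 11.49 < 11.8. As versions: v11.49 > v11.8 (minor version 49 > 8).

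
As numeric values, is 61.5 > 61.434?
True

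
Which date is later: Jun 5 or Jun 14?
Jun 14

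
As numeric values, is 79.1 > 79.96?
False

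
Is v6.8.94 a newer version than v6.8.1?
Yes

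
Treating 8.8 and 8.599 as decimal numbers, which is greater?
8.8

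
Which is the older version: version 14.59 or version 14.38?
version 14.38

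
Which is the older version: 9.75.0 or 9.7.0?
9.7.0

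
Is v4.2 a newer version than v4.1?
Yes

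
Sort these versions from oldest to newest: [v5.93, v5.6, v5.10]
[v5.6, v5.10, v5.93]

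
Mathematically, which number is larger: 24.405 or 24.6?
24.6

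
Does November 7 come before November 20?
Yes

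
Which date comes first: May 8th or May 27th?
May 8th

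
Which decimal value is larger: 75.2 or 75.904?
75.904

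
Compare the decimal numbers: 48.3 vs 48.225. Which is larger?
48.3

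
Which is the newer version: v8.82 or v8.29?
v8.82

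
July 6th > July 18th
False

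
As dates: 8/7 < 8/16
True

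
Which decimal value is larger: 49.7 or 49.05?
49.7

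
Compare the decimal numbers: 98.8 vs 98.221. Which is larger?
98.8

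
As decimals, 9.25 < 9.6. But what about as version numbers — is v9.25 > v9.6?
True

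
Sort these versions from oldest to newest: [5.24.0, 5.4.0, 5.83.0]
[5.4.0, 5.24.0, 5.83.0]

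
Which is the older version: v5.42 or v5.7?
v5.7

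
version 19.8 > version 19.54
False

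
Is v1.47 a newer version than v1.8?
Yes. Version numbers are compared segment by segment as integers, not as decimals: minor version 47 > 8, so v1.47 > v1.8 (even though the decimal 1.47 < 1.8).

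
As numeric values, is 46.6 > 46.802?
False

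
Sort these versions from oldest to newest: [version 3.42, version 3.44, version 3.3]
[version 3.3, version 3.42, version 3.44]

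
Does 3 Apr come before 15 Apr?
Yes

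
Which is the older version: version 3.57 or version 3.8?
version 3.8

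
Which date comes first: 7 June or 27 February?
27 February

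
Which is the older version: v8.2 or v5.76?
v5.76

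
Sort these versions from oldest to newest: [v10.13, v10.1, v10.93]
[v10.1, v10.13, v10.93]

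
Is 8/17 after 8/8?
Yes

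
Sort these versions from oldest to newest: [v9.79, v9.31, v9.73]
[v9.31, v9.73, v9.79]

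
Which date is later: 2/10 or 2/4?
2/10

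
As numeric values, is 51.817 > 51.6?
True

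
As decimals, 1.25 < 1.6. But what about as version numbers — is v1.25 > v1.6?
True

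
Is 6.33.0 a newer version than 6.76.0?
No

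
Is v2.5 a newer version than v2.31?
No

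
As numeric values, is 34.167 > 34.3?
False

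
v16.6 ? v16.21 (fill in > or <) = <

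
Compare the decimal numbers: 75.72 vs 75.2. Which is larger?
75.72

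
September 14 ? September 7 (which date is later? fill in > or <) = >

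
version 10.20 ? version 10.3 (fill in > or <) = >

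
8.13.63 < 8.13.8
False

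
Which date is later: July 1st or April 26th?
July 1st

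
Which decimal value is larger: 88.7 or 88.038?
88.7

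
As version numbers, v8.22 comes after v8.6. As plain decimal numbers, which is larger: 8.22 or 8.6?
8.6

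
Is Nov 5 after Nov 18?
No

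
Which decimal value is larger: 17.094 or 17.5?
17.5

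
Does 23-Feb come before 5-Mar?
Yes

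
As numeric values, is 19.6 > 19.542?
True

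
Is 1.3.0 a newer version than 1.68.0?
No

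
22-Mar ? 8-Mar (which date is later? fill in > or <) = >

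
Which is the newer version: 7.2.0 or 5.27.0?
7.2.0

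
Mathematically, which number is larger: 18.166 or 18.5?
18.5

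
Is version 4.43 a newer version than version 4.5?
Yes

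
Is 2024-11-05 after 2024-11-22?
No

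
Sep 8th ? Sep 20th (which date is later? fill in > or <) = <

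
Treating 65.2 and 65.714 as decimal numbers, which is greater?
65.714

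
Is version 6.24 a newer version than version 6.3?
Yes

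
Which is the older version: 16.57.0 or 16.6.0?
16.6.0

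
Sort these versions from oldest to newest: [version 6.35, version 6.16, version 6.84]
[version 6.16, version 6.35, version 6.84]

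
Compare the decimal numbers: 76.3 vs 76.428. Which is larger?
76.428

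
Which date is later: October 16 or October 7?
October 16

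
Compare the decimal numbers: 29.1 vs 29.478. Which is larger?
29.478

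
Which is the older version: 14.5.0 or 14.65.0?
14.5.0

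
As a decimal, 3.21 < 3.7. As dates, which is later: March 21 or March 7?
March 21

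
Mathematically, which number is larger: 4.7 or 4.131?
4.7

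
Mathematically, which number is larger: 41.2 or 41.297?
41.297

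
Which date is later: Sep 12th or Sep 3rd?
Sep 12th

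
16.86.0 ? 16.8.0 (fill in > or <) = >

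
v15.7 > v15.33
False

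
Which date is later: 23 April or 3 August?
3 August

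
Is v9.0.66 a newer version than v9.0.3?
Yes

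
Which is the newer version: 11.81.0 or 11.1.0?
11.81.0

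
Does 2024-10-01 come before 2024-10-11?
Yes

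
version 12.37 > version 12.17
True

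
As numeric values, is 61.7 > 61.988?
False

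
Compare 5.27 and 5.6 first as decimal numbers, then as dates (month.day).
As decimals: 5.27 < 5.6. As dates: 5/27 is later than 5/6 (day 27 > day 6).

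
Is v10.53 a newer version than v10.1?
Yes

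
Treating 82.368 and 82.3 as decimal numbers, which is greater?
82.368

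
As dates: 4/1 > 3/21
True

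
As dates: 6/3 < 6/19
True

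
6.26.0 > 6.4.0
True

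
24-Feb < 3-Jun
True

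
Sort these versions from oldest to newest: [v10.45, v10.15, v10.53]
[v10.15, v10.45, v10.53]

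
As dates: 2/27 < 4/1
True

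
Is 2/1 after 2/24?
No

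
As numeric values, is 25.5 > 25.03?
True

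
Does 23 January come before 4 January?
No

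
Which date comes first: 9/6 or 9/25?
9/6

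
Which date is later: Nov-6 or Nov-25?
Nov-25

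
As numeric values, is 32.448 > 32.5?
False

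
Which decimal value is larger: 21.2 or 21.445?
21.445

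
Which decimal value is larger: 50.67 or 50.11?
50.67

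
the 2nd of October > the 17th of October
False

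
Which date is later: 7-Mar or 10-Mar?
10-Mar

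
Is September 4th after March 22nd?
Yes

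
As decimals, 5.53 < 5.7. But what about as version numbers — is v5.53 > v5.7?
True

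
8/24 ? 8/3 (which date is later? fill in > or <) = >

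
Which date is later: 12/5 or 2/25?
12/5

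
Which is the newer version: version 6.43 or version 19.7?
version 19.7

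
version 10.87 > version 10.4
True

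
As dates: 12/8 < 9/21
False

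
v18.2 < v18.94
True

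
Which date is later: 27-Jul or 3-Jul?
27-Jul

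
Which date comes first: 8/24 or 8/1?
8/1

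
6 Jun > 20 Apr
True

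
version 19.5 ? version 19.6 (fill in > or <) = <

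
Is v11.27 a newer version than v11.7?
Yes. Version numbers are compared segment by segment as integers, not as decimals: minor version 27 > 7, so v11.27 > v11.7 (even though the decimal 11.27 < 11.7).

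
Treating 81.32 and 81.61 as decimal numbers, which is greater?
81.61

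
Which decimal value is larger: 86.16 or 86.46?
86.46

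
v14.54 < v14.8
False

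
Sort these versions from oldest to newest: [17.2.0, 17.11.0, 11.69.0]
[11.69.0, 17.2.0, 17.11.0]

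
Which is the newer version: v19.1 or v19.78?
v19.78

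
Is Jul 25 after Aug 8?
No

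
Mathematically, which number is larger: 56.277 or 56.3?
56.3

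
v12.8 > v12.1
True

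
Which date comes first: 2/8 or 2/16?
2/8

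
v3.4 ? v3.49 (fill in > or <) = <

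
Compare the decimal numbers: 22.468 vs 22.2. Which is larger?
22.468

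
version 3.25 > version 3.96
False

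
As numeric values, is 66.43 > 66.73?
False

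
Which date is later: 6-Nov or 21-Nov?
21-Nov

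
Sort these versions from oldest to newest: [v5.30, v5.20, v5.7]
[v5.7, v5.20, v5.30]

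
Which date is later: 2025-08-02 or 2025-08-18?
2025-08-18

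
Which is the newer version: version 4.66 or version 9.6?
version 9.6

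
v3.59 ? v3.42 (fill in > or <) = >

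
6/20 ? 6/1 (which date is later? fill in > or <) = >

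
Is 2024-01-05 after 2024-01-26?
No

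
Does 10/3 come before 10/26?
Yes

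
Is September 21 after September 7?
Yes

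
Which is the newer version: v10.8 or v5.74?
v10.8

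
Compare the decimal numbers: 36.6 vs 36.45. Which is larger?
36.6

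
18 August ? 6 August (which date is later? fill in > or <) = >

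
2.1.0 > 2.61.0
False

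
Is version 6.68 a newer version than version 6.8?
Yes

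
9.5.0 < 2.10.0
False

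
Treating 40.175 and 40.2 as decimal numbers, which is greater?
40.2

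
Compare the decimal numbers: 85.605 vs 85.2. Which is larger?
85.605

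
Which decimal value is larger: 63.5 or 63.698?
63.698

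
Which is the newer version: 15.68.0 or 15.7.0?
15.68.0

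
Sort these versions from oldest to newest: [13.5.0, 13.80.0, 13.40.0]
[13.5.0, 13.40.0, 13.80.0]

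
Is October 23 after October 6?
Yes. Day 23 comes after day 6 in October — this is a date comparison, not a decimal one (the decimal 10.23 would be smaller than 10.6).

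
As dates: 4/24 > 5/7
False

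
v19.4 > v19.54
False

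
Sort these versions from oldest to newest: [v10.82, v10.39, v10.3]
[v10.3, v10.39, v10.82]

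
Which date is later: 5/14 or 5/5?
5/14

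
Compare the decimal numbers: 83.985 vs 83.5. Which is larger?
83.985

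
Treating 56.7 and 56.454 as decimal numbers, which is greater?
56.7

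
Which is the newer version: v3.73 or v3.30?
v3.73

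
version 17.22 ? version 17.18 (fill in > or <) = >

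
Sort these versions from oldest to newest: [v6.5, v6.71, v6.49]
[v6.5, v6.49, v6.71]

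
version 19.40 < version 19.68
True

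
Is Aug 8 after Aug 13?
No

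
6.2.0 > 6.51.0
False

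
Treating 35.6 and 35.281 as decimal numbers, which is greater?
35.6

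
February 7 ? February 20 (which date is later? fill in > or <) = <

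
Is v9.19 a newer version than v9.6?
Yes. Version numbers are compared segment by segment as integers, not as decimals: minor version 19 > 6, so v9.19 > v9.6 (even though the decimal 9.19 < 9.6).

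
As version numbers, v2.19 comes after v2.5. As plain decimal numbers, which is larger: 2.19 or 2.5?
2.5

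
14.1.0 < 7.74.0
False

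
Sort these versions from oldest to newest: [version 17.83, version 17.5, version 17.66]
[version 17.5, version 17.66, version 17.83]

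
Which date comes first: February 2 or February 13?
February 2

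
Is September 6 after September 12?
No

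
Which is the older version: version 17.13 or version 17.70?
version 17.13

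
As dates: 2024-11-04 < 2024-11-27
True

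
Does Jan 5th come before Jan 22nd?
Yes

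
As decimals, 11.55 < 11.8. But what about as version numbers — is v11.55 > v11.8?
True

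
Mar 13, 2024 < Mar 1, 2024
False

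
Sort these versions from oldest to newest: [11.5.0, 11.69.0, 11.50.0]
[11.5.0, 11.50.0, 11.69.0]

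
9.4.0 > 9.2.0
True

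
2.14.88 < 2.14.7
False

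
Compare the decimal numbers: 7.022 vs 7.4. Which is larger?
7.4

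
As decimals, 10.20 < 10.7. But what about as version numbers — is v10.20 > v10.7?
True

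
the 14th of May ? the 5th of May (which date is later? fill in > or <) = >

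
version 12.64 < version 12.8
False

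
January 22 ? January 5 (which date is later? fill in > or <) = >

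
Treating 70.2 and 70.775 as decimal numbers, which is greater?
70.775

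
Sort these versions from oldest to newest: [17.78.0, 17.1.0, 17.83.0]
[17.1.0, 17.78.0, 17.83.0]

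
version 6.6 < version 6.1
False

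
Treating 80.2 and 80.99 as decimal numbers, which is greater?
80.99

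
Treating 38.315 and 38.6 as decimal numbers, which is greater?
38.6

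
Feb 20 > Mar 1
False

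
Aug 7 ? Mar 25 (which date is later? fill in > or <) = >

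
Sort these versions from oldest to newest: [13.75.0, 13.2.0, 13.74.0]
[13.2.0, 13.74.0, 13.75.0]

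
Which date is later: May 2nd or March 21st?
May 2nd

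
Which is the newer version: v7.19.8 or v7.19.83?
v7.19.83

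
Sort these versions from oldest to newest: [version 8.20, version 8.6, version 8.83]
[version 8.6, version 8.20, version 8.83]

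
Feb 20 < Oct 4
True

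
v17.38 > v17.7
True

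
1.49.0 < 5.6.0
True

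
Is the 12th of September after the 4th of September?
Yes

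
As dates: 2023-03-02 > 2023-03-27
False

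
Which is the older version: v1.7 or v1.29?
v1.7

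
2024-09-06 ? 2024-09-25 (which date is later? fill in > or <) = <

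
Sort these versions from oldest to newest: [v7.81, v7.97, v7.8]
[v7.8, v7.81, v7.97]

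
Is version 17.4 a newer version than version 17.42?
No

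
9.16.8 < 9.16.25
True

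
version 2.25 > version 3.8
False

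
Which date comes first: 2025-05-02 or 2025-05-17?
2025-05-02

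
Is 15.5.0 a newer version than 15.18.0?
No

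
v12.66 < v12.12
False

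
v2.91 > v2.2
True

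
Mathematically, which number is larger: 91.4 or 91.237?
91.4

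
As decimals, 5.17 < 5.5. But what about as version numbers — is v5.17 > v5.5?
True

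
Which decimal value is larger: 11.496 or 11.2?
11.496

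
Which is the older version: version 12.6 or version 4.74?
version 4.74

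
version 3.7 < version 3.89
True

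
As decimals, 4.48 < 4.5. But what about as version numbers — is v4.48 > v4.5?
True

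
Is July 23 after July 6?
Yes. Day 23 comes after day 6 in July — this is a date comparison, not a decimal one (the decimal 7.23 would be smaller than 7.6).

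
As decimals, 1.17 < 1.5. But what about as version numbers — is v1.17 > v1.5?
True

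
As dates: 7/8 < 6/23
False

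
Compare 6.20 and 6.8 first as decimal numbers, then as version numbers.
As decimals: 6.20 < 6.8. As versions: v6.20 > v6.8 (minor version 20 > 8).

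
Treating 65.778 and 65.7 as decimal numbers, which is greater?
65.778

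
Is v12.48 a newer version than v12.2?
Yes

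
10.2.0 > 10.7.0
False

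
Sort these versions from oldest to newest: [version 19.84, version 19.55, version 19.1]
[version 19.1, version 19.55, version 19.84]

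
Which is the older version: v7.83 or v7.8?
v7.8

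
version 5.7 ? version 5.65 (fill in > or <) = <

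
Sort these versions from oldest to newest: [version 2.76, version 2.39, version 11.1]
[version 2.39, version 2.76, version 11.1]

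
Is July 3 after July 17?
No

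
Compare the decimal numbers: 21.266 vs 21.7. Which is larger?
21.7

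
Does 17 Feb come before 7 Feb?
No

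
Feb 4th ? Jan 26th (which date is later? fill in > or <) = >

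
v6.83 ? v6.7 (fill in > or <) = >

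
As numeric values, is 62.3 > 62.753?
False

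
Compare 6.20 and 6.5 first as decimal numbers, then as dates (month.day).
As decimals: 6.20 < 6.5. As dates: 6/20 is later than 6/5 (day 20 > day 5).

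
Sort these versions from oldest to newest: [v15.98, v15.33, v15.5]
[v15.5, v15.33, v15.98]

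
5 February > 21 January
True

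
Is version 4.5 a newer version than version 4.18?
No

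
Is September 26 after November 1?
No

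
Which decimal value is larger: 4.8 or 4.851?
4.851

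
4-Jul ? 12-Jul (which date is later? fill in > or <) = <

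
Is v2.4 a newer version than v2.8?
No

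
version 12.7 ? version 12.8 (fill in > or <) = <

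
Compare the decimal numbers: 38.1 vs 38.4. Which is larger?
38.4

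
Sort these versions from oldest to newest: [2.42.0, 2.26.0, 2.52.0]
[2.26.0, 2.42.0, 2.52.0]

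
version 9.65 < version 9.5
False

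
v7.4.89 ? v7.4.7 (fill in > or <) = >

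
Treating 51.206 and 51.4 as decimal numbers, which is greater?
51.4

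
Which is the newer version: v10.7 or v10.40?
v10.40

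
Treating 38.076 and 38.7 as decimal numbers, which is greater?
38.7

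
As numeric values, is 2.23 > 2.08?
True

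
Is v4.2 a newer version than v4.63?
No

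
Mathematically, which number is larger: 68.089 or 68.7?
68.7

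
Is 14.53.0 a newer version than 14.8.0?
Yes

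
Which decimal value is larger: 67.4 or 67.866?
67.866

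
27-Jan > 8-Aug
False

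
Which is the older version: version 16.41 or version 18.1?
version 16.41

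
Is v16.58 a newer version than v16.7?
Yes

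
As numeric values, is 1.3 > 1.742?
False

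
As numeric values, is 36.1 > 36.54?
False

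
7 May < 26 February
False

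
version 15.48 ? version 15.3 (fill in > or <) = >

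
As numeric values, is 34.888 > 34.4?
True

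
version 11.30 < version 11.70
True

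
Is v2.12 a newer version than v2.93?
No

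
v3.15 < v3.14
False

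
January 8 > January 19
False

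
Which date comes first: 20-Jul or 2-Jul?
2-Jul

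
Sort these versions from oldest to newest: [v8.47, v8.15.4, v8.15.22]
[v8.15.4, v8.15.22, v8.47]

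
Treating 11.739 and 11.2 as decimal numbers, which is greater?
11.739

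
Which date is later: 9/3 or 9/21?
9/21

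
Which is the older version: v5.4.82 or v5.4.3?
v5.4.3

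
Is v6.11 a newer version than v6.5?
Yes. Version numbers are compared segment by segment as integers, not as decimals: minor version 11 > 5, so v6.11 > v6.5 (even though the decimal 6.11 < 6.5).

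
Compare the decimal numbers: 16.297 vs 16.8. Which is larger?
16.8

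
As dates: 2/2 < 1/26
False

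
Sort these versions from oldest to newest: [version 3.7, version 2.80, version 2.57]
[version 2.57, version 2.80, version 3.7]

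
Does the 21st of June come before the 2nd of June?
No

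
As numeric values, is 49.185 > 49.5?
False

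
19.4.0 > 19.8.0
False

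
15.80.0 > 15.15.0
True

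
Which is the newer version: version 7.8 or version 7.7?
version 7.8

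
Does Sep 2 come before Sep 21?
Yes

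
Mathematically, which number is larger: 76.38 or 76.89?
76.89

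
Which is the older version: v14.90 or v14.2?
v14.2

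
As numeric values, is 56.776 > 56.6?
True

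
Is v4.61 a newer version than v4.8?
Yes. Version numbers are compared segment by segment as integers, not as decimals: minor version 61 > 8, so v4.61 > v4.8 (even though the decimal 4.61 < 4.8).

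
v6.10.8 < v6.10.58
True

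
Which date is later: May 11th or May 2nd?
May 11th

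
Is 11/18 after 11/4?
Yes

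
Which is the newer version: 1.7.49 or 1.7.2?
1.7.49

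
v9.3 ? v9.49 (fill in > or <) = <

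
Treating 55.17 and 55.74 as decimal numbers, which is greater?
55.74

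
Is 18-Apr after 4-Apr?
Yes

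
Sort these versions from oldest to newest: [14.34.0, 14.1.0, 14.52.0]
[14.1.0, 14.34.0, 14.52.0]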